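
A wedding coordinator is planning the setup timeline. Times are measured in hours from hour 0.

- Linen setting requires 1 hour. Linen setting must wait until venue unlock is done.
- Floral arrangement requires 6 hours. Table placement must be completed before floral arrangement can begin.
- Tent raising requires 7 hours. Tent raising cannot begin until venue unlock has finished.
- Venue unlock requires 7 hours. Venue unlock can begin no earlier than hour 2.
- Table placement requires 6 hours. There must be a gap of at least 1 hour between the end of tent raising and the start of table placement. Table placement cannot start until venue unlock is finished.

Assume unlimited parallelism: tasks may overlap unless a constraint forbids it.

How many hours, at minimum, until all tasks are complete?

After its own release at hour 2, venue unlock can start at hour 2 and finishes at hour 9.
Linen setting cannot begin until venue unlock (finishes hour 9). It runs from hour 9 to 9 + 1 = hour 10.
After venue unlock (finishes hour 9), tent raising can start at hour 9 and finishes at hour 16.
For table placement: tent raising (finishes hour 16, plus 1-hour gap → hour 17); venue unlock (finishes hour 9). Taking the maximum gives a start of hour 17, and it finishes at 17 + 6 = hour 23.
Floral arrangement waits on table placement (finishes hour 23), so it starts at hour 23 and finishes at 23 + 6 = hour 29.
All tasks are finished once the last one completes. Finish times: Venue unlock at 9, Tent raising at 16, Table placement at 23, Linen setting at 10, Floral arrangement at 29. The latest is hour 29.

29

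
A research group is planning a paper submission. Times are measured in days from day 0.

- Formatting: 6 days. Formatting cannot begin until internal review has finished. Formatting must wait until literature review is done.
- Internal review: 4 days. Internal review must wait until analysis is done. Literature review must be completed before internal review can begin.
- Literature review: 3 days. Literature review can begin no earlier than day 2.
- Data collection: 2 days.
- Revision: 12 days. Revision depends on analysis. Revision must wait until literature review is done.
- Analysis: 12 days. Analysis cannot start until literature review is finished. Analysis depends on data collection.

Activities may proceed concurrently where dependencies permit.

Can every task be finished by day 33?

Yes

Data collection can start immediately at day 0; it finishes at day 2.
Literature review waits on its own release at day 2, so it starts at day 2 and finishes at 2 + 3 = day 5.
Analysis has to wait for literature review (finishes day 5); data collection (finishes day 2). The latest of these is day 5, so analysis runs day 5 to 5 + 12 = day 17.
Revision needs all of analysis (finishes day 17); literature review (finishes day 5). That puts its earliest start at day 17; it finishes at 17 + 12 = day 29.
For internal review: analysis (finishes day 17); literature review (finishes day 5). Taking the maximum gives a start of day 17, and it finishes at 17 + 4 = day 21.
Formatting cannot start until internal review (finishes day 21); literature review (finishes day 5). The controlling bound is day 21, so formatting finishes at 21 + 6 = day 27.
Every task is finished by day 29, which is no later than the deadline of 33, so the schedule is feasible.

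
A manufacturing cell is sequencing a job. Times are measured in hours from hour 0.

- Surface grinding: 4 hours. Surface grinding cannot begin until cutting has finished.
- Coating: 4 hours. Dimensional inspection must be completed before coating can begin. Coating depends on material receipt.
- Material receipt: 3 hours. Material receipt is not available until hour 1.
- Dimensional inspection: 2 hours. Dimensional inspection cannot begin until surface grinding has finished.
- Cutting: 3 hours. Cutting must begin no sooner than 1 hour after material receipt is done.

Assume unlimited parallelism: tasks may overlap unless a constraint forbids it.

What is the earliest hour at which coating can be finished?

18

Material receipt cannot begin until its own release at hour 1. It runs from hour 1 to 1 + 3 = hour 4.
Cutting waits on material receipt (finishes hour 4, plus 1-hour gap → hour 5), so it starts at hour 5 and finishes at 5 + 3 = hour 8.
Surface grinding waits on cutting (finishes hour 8), so it starts at hour 8 and finishes at 8 + 4 = hour 12.
Dimensional inspection waits on surface grinding (finishes hour 12), so it starts at hour 12 and finishes at 12 + 2 = hour 14.
For coating: dimensional inspection (finishes hour 14); material receipt (finishes hour 4). Taking the maximum gives a start of hour 14, and it finishes at 14 + 4 = hour 18.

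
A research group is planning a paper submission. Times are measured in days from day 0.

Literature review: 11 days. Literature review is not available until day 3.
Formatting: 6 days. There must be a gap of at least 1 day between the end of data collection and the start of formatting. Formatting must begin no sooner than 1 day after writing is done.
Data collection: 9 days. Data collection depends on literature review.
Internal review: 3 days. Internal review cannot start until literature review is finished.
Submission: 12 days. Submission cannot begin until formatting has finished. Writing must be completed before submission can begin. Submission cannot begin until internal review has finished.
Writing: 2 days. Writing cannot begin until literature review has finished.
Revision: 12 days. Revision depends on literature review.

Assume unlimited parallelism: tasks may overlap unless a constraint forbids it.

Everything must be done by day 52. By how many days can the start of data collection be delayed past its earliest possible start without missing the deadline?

10

Literature review waits on its own release at day 3, so it starts at day 3 and finishes at 3 + 11 = day 14.
Data collection cannot begin until literature review (finishes day 14). It runs from day 14 to 14 + 9 = day 23.

Working backward from the deadline:
Nothing follows submission; the deadline of day 52 is its only limit. It must start by 52 − 12 = day 40.
Formatting has to be done before submission (must start by day 40). That means finishing by day 40, i.e. starting by 40 − 6 = day 34.
Since formatting (must start by day 34, minus 1-day gap → day 33) depends on it, data collection must finish by day 33. Backing off its 9-day duration gives a latest start of day 24.
So data collection can start as early as day 14 and as late as day 24, giving 24 − 14 = 10 days of slack.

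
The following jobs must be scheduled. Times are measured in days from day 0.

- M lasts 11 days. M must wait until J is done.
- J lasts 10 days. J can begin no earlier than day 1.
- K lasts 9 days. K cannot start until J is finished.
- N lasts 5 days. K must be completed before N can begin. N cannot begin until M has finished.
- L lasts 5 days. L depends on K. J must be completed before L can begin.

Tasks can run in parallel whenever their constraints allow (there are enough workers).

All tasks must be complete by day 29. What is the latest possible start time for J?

3

Nothing follows L; the deadline of day 29 is its only limit. It must start by 29 − 5 = day 24.
N must finish by day 29; it takes 5 days, so it must start by 29 − 5 = day 24.
K must finish in time for L (must start by day 24); N (must start by day 24). The tightest is day 24, so K must start by 24 − 9 = day 15.
Since N (must start by day 24) depends on it, M must finish by day 24. Backing off its 11-day duration gives a latest start of day 13.
J has several dependents: K (must start by day 15); L (must start by day 24); M (must start by day 13). The earliest of those limits is day 13, so J must start by 13 − 10 = day 3.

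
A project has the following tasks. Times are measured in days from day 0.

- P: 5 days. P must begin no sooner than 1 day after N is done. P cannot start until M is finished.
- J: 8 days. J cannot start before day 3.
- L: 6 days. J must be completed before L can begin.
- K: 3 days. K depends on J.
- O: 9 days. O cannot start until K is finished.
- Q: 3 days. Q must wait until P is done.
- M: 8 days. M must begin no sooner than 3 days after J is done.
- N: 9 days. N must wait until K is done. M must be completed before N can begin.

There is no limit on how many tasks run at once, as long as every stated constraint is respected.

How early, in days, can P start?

J cannot begin until its own release at day 3. It runs from day 3 to 3 + 8 = day 11.
M waits on J (finishes day 11, plus 3-day gap → day 14), so it starts at day 14 and finishes at 14 + 8 = day 22.
After J (finishes day 11), K can start at day 11 and finishes at day 14.
N cannot start until K (finishes day 14); M (finishes day 22). The controlling bound is day 22, so N finishes at 22 + 9 = day 31.
P waits on N (finishes day 31, plus 1-day gap → day 32); M (finishes day 22). The latest of these is day 32, which is the earliest P can start.

32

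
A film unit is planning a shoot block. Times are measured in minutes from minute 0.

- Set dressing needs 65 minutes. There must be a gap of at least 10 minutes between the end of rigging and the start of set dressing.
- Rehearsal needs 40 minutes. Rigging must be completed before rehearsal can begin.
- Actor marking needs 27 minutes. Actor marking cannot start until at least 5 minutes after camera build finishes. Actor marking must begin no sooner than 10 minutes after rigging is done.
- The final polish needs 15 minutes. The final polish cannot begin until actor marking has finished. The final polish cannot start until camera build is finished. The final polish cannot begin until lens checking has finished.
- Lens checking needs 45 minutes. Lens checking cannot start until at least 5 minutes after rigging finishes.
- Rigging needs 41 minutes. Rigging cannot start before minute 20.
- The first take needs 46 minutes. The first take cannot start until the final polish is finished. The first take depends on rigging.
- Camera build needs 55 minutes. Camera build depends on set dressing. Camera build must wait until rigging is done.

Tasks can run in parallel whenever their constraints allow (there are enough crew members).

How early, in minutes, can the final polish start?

223

Rigging cannot begin until its own release at minute 20. It runs from minute 20 to 20 + 41 = minute 61.
Lens checking cannot begin until rigging (finishes minute 61, plus 5-minute gap → minute 66). It runs from minute 66 to 66 + 45 = minute 111.
Set dressing waits on rigging (finishes minute 61, plus 10-minute gap → minute 71), so it starts at minute 71 and finishes at 71 + 65 = minute 136.
Camera build has to wait for set dressing (finishes minute 136); rigging (finishes minute 61). The latest of these is minute 136, so camera build runs minute 136 to 136 + 55 = minute 191.
Actor marking has to wait for camera build (finishes minute 191, plus 5-minute gap → minute 196); rigging (finishes minute 61, plus 10-minute gap → minute 71). The latest of these is minute 196, so actor marking runs minute 196 to 196 + 27 = minute 223.
The final polish waits on actor marking (finishes minute 223); camera build (finishes minute 191); lens checking (finishes minute 111). The latest of these is minute 223, which is the earliest the final polish can start.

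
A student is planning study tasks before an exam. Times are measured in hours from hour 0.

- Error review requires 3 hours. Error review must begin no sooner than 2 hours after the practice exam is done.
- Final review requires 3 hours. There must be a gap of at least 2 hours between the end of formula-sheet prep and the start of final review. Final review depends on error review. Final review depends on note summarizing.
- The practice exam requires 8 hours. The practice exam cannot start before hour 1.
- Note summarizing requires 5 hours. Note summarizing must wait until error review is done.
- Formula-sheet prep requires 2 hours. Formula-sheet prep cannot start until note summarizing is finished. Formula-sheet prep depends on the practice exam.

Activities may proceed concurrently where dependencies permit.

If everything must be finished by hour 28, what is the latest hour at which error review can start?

To finish by hour 28, final review (duration 3) must start no later than hour 25.
Formula-sheet prep feeds into final review (must start by hour 25, minus 2-hour gap → hour 23); so formula-sheet prep must finish by hour 23 and therefore start by hour 21.
Note summarizing has several dependents: formula-sheet prep (must start by hour 21); final review (must start by hour 25). The earliest of those limits is hour 21, so note summarizing must start by 21 − 5 = hour 16.
For error review: note summarizing (must start by hour 16); final review (must start by hour 25). The most restrictive is hour 16; with a 3-hour duration, error review must start by hour 13.

13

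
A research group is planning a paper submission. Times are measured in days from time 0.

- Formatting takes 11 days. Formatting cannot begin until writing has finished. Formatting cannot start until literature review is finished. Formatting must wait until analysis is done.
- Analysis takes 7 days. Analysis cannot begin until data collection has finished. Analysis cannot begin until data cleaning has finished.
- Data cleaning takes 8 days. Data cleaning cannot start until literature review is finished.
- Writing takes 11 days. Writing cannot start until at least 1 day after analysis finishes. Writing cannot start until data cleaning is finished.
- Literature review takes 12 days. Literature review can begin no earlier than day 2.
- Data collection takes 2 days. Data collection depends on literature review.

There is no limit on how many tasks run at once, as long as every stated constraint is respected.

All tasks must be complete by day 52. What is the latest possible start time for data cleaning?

Nothing follows formatting; the deadline of day 52 is its only limit. It must start by 52 − 11 = day 41.
Writing feeds into formatting (must start by day 41); so writing must finish by day 41 and therefore start by day 30.
Analysis has several dependents: writing (must start by day 30, minus 1-day gap → day 29); formatting (must start by day 41). The earliest of those limits is day 29, so analysis must start by 29 − 7 = day 22.
Data cleaning feeds analysis (must start by day 22); writing (must start by day 30). Taking the minimum, data cleaning must finish by day 22 and start by 22 − 8 = day 14.

14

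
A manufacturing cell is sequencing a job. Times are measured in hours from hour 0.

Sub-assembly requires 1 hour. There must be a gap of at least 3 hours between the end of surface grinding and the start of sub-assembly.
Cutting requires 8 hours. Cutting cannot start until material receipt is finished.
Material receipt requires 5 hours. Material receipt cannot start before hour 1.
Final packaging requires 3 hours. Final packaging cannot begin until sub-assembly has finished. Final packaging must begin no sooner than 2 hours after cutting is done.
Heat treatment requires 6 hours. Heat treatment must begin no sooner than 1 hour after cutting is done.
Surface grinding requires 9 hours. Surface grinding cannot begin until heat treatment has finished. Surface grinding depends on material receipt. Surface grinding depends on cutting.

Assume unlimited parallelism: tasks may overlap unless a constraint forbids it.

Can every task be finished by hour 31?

No

After its own release at hour 1, material receipt can start at hour 1 and finishes at hour 6.
After material receipt (finishes hour 6), cutting can start at hour 6 and finishes at hour 14.
Heat treatment cannot begin until cutting (finishes hour 14, plus 1-hour gap → hour 15). It runs from hour 15 to 15 + 6 = hour 21.
For surface grinding: heat treatment (finishes hour 21); material receipt (finishes hour 6); cutting (finishes hour 14). Taking the maximum gives a start of hour 21, and it finishes at 21 + 9 = hour 30.
Sub-assembly waits on surface grinding (finishes hour 30, plus 3-hour gap → hour 33), so it starts at hour 33 and finishes at 33 + 1 = hour 34.
Final packaging cannot start until sub-assembly (finishes hour 34); cutting (finishes hour 14, plus 2-hour gap → hour 16). The controlling bound is hour 34, so final packaging finishes at 34 + 3 = hour 37.
The earliest everything can be done is hour 37, which is after the deadline of 31, so it is not possible.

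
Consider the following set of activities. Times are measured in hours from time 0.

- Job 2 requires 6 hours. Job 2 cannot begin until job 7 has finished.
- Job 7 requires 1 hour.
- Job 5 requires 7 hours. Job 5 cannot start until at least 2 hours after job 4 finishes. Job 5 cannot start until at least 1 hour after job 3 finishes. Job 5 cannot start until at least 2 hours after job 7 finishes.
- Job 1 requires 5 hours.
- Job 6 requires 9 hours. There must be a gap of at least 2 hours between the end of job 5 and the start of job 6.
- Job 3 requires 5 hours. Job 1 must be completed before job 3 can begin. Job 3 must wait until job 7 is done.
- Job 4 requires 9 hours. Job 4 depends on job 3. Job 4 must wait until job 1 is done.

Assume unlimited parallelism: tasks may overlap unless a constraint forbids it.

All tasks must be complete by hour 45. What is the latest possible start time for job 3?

11

Job 6 has no dependents, so it just needs to finish by hour 45. Starting by 45 − 9 = hour 36 achieves that.
Job 5 must finish before job 6 (must start by hour 36, minus 2-hour gap → hour 34). With a 7-hour duration, job 5 must start by 34 − 7 = hour 27.
Job 4 feeds into job 5 (must start by hour 27, minus 2-hour gap → hour 25); so job 4 must finish by hour 25 and therefore start by hour 16.
Job 3 feeds job 4 (must start by hour 16); job 5 (must start by hour 27, minus 1-hour gap → hour 26). Taking the minimum, job 3 must finish by hour 16 and start by 16 − 5 = hour 11.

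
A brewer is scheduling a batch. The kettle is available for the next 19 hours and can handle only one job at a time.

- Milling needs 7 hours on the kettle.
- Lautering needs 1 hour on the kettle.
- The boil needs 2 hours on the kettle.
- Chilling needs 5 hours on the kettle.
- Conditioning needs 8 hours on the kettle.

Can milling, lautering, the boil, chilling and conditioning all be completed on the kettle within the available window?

Running back to back, the jobs need 7 + 1 + 2 + 5 + 8 = 23 hours on the kettle.
Since 23 > 19, they cannot all fit.

No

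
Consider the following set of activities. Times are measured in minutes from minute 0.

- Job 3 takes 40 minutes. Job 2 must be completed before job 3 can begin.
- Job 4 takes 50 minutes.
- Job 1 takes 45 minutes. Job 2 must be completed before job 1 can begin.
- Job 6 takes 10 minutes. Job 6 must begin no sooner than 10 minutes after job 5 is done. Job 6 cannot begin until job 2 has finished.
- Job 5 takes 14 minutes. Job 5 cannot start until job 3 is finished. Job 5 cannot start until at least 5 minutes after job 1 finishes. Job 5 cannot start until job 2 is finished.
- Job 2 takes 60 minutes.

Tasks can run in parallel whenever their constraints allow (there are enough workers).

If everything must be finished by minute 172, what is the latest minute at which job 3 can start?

98

Job 6 must finish by minute 172; it takes 10 minutes, so it must start by 172 − 10 = minute 162.
Job 5 must finish before job 6 (must start by minute 162, minus 10-minute gap → minute 152). With a 14-minute duration, job 5 must start by 152 − 14 = minute 138.
Job 3 feeds into job 5 (must start by minute 138); so job 3 must finish by minute 138 and therefore start by minute 98.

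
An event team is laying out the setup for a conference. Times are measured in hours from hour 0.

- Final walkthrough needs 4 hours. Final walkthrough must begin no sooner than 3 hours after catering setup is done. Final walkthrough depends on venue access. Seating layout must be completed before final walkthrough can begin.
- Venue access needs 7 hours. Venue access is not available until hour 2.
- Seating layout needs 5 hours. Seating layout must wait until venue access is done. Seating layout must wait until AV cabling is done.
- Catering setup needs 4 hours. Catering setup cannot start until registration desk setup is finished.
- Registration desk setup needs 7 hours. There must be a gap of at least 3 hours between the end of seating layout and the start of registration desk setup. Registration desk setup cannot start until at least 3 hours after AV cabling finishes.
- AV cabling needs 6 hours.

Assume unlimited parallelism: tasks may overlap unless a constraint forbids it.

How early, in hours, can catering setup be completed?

AV cabling has no prerequisites, so it starts at hour 0 and finishes at hour 6.
Venue access cannot begin until its own release at hour 2. It runs from hour 2 to 2 + 7 = hour 9.
For seating layout: venue access (finishes hour 9); AV cabling (finishes hour 6). Taking the maximum gives a start of hour 9, and it finishes at 9 + 5 = hour 14.
Registration desk setup needs all of seating layout (finishes hour 14, plus 3-hour gap → hour 17); AV cabling (finishes hour 6, plus 3-hour gap → hour 9). That puts its earliest start at hour 17; it finishes at 17 + 7 = hour 24.
After registration desk setup (finishes hour 24), catering setup can start at hour 24 and finishes at hour 28.

28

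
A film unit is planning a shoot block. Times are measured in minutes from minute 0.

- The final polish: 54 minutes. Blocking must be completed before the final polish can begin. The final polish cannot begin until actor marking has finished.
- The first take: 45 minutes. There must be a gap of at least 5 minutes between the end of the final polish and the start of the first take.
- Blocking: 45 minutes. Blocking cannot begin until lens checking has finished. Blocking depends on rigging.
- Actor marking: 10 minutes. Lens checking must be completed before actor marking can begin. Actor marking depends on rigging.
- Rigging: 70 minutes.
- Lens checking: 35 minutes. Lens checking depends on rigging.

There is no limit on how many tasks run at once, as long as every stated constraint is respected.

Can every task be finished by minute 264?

Nothing blocks rigging, so it runs from minute 0 to minute 70.
Lens checking cannot begin until rigging (finishes minute 70). It runs from minute 70 to 70 + 35 = minute 105.
Actor marking cannot start until lens checking (finishes minute 105); rigging (finishes minute 70). The controlling bound is minute 105, so actor marking finishes at 105 + 10 = minute 115.
Blocking cannot start until lens checking (finishes minute 105); rigging (finishes minute 70). The controlling bound is minute 105, so blocking finishes at 105 + 45 = minute 150.
The final polish needs all of blocking (finishes minute 150); actor marking (finishes minute 115). That puts its earliest start at minute 150; it finishes at 150 + 54 = minute 204.
The first take cannot begin until the final polish (finishes minute 204, plus 5-minute gap → minute 209). It runs from minute 209 to 209 + 45 = minute 254.
Every task is finished by minute 254, which is no later than the deadline of 264, so the schedule is feasible.

Yes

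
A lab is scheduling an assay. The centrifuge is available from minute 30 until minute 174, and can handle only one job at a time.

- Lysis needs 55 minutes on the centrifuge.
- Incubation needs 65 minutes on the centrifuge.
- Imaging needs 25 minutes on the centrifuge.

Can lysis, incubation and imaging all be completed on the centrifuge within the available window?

The centrifuge window is 174 − 30 = 144 minutes.
Running back to back, the jobs need 55 + 65 + 25 = 145 minutes on the centrifuge.
Since 145 > 144, they cannot all fit.

No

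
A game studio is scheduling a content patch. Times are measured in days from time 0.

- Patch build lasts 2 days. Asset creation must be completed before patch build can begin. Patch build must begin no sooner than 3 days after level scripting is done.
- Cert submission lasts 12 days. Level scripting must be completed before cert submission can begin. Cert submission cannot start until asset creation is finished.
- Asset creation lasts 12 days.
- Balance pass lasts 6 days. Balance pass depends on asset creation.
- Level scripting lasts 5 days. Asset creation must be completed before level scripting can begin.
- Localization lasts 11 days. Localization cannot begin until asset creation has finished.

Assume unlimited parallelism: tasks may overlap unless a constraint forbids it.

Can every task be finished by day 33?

Nothing blocks asset creation, so it runs from day 0 to day 12.
Localization cannot begin until asset creation (finishes day 12). It runs from day 12 to 12 + 11 = day 23.
Balance pass waits on asset creation (finishes day 12), so it starts at day 12 and finishes at 12 + 6 = day 18.
Level scripting cannot begin until asset creation (finishes day 12). It runs from day 12 to 12 + 5 = day 17.
For patch build: asset creation (finishes day 12); level scripting (finishes day 17, plus 3-day gap → day 20). Taking the maximum gives a start of day 20, and it finishes at 20 + 2 = day 22.
For cert submission: level scripting (finishes day 17); asset creation (finishes day 12). Taking the maximum gives a start of day 17, and it finishes at 17 + 12 = day 29.
Every task is finished by day 29, which is no later than the deadline of 33, so the schedule is feasible.

Yes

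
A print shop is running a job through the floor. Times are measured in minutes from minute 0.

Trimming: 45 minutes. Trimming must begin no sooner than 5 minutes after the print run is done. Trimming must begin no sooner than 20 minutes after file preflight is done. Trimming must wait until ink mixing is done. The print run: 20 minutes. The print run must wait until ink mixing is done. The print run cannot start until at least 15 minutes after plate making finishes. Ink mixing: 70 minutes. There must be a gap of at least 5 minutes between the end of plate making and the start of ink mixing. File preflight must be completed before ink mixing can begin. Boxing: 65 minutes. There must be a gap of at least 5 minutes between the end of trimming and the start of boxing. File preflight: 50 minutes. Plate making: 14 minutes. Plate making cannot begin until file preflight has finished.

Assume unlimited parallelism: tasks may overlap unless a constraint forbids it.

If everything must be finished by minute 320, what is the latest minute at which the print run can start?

Nothing follows boxing; the deadline of minute 320 is its only limit. It must start by 320 − 65 = minute 255.
Trimming must finish before boxing (must start by minute 255, minus 5-minute gap → minute 250). With a 45-minute duration, trimming must start by 250 − 45 = minute 205.
Since trimming (must start by minute 205, minus 5-minute gap → minute 200) depends on it, the print run must finish by minute 200. Backing off its 20-minute duration gives a latest start of minute 180.

180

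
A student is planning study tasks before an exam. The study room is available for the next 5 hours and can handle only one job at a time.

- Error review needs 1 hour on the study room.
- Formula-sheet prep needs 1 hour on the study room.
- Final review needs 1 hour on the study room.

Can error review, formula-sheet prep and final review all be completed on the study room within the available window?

Yes

Running back to back, the jobs need 1 + 1 + 1 = 3 hours on the study room.
Since 3 ≤ 5, they fit within the window.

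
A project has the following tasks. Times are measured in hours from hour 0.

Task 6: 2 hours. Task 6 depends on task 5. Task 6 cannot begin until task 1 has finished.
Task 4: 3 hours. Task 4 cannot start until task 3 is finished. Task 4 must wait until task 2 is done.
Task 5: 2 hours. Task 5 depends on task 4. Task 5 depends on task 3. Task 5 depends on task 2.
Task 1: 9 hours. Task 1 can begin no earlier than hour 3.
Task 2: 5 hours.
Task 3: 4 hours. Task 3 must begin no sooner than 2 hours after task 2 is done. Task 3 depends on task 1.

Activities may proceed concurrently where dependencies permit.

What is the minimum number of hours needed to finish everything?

23

Nothing blocks task 2, so it runs from hour 0 to hour 5.
Task 1 waits on its own release at hour 3, so it starts at hour 3 and finishes at 3 + 9 = hour 12.
Task 3 cannot start until task 2 (finishes hour 5, plus 2-hour gap → hour 7); task 1 (finishes hour 12). The controlling bound is hour 12, so task 3 finishes at 12 + 4 = hour 16.
For task 4: task 3 (finishes hour 16); task 2 (finishes hour 5). Taking the maximum gives a start of hour 16, and it finishes at 16 + 3 = hour 19.
Task 5 cannot start until task 4 (finishes hour 19); task 3 (finishes hour 16); task 2 (finishes hour 5). The controlling bound is hour 19, so task 5 finishes at 19 + 2 = hour 21.
Task 6 needs all of task 5 (finishes hour 21); task 1 (finishes hour 12). That puts its earliest start at hour 21; it finishes at 21 + 2 = hour 23.
All tasks are finished once the last one completes. Finish times: Task 1 at 12, Task 2 at 5, Task 3 at 16, Task 4 at 19, Task 5 at 21, Task 6 at 23. The latest is hour 23.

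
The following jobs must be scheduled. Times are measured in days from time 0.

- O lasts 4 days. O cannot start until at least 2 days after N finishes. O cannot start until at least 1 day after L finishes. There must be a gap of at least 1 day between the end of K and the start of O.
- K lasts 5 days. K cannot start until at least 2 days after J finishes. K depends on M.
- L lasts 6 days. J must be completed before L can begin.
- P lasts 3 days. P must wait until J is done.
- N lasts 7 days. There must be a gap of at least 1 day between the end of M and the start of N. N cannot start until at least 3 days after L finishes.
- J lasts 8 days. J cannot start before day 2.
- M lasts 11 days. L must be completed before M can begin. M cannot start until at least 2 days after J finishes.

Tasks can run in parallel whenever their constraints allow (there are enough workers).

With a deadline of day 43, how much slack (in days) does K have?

6

After its own release at day 2, J can start at day 2 and finishes at day 10.
After J (finishes day 10), L can start at day 10 and finishes at day 16.
M has to wait for L (finishes day 16); J (finishes day 10, plus 2-day gap → day 12). The latest of these is day 16, so M runs day 16 to 16 + 11 = day 27.
K has to wait for J (finishes day 10, plus 2-day gap → day 12); M (finishes day 27). The latest of these is day 27, so K runs day 27 to 27 + 5 = day 32.

Working backward from the deadline:
O has no dependents, so it just needs to finish by day 43. Starting by 43 − 4 = day 39 achieves that.
K must finish before O (must start by day 39, minus 1-day gap → day 38). With a 5-day duration, K must start by 38 − 5 = day 33.
So K can start as early as day 27 and as late as day 33, giving 33 − 27 = 6 days of slack.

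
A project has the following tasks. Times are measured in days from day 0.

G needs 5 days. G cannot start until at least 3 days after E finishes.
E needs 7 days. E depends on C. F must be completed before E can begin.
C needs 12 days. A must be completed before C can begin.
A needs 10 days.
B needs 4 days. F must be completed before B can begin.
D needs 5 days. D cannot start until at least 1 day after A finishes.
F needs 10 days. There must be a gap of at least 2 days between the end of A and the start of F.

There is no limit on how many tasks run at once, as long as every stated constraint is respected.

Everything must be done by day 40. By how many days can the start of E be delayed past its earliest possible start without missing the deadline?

A has no prerequisites, so it starts at day 0 and finishes at day 10.
After A (finishes day 10, plus 2-day gap → day 12), F can start at day 12 and finishes at day 22.
After A (finishes day 10), C can start at day 10 and finishes at day 22.
E needs all of C (finishes day 22); F (finishes day 22). That puts its earliest start at day 22; it finishes at 22 + 7 = day 29.

Working backward from the deadline:
G has no dependents, so it just needs to finish by day 40. Starting by 40 − 5 = day 35 achieves that.
E must finish before G (must start by day 35, minus 3-day gap → day 32). With a 7-day duration, E must start by 32 − 7 = day 25.
So E can start as early as day 22 and as late as day 25, giving 25 − 22 = 3 days of slack.

3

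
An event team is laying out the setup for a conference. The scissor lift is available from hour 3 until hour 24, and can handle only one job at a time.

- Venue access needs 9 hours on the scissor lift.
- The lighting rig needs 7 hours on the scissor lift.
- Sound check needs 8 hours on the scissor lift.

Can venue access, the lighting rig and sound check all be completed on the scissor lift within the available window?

The scissor lift window is 24 − 3 = 21 hours.
Running back to back, the jobs need 9 + 7 + 8 = 24 hours on the scissor lift.
Since 24 > 21, they cannot all fit.

No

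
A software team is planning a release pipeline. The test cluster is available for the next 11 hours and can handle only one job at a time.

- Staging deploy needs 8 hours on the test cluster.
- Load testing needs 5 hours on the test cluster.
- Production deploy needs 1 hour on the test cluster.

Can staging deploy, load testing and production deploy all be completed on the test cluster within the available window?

No

Running back to back, the jobs need 8 + 5 + 1 = 14 hours on the test cluster.
Since 14 > 11, they cannot all fit.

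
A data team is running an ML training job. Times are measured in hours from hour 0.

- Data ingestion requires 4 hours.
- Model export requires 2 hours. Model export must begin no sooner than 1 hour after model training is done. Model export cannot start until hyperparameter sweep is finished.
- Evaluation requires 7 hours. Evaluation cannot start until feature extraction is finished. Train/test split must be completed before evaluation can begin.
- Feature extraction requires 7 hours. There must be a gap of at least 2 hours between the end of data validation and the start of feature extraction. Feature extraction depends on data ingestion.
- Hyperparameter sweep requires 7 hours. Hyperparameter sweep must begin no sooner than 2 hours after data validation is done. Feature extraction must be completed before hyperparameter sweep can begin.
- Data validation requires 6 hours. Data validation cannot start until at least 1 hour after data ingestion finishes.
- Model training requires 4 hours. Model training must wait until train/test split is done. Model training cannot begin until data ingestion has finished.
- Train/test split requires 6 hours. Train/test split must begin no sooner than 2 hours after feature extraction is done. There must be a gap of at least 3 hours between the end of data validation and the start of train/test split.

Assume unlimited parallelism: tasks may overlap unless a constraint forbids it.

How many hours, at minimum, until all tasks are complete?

35

Data ingestion can start immediately at hour 0; it finishes at hour 4.
Data validation waits on data ingestion (finishes hour 4, plus 1-hour gap → hour 5), so it starts at hour 5 and finishes at 5 + 6 = hour 11.
Feature extraction has to wait for data validation (finishes hour 11, plus 2-hour gap → hour 13); data ingestion (finishes hour 4). The latest of these is hour 13, so feature extraction runs hour 13 to 13 + 7 = hour 20.
Hyperparameter sweep has to wait for data validation (finishes hour 11, plus 2-hour gap → hour 13); feature extraction (finishes hour 20). The latest of these is hour 20, so hyperparameter sweep runs hour 20 to 20 + 7 = hour 27.
Train/test split cannot start until feature extraction (finishes hour 20, plus 2-hour gap → hour 22); data validation (finishes hour 11, plus 3-hour gap → hour 14). The controlling bound is hour 22, so train/test split finishes at 22 + 6 = hour 28.
Evaluation has to wait for feature extraction (finishes hour 20); train/test split (finishes hour 28). The latest of these is hour 28, so evaluation runs hour 28 to 28 + 7 = hour 35.
Model training cannot start until train/test split (finishes hour 28); data ingestion (finishes hour 4). The controlling bound is hour 28, so model training finishes at 28 + 4 = hour 32.
Model export cannot start until model training (finishes hour 32, plus 1-hour gap → hour 33); hyperparameter sweep (finishes hour 27). The controlling bound is hour 33, so model export finishes at 33 + 2 = hour 35.
All tasks are finished once the last one completes. Finish times: Data ingestion at 4, Data validation at 11, Feature extraction at 20, Train/test split at 28, Hyperparameter sweep at 27, Model training at 32, Evaluation at 35, Model export at 35. The latest is hour 35.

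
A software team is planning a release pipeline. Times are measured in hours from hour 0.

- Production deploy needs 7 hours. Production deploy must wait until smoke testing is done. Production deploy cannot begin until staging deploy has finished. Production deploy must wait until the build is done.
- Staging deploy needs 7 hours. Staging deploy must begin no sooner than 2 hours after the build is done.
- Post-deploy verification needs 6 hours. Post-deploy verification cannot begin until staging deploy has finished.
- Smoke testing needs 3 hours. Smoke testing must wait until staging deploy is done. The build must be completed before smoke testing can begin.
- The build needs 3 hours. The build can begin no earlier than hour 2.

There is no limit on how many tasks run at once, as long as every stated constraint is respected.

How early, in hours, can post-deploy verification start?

14

The build waits on its own release at hour 2, so it starts at hour 2 and finishes at 2 + 3 = hour 5.
Staging deploy waits on the build (finishes hour 5, plus 2-hour gap → hour 7), so it starts at hour 7 and finishes at 7 + 7 = hour 14.
Post-deploy verification waits on staging deploy (finishes hour 14), so the earliest it can start is hour 14.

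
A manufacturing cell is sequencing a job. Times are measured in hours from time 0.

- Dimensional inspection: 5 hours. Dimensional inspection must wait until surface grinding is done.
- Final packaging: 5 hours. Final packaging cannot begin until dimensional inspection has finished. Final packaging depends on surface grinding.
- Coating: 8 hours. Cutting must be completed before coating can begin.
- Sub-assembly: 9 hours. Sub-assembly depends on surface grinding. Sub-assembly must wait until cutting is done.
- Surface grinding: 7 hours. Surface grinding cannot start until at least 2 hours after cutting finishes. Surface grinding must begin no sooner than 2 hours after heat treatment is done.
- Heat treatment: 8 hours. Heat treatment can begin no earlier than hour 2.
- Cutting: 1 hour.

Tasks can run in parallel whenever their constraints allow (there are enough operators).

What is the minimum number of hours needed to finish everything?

29

Heat treatment waits on its own release at hour 2, so it starts at hour 2 and finishes at 2 + 8 = hour 10.
Cutting has no prerequisites, so it starts at hour 0 and finishes at hour 1.
Coating waits on cutting (finishes hour 1), so it starts at hour 1 and finishes at 1 + 8 = hour 9.
For surface grinding: cutting (finishes hour 1, plus 2-hour gap → hour 3); heat treatment (finishes hour 10, plus 2-hour gap → hour 12). Taking the maximum gives a start of hour 12, and it finishes at 12 + 7 = hour 19.
For sub-assembly: surface grinding (finishes hour 19); cutting (finishes hour 1). Taking the maximum gives a start of hour 19, and it finishes at 19 + 9 = hour 28.
Dimensional inspection cannot begin until surface grinding (finishes hour 19). It runs from hour 19 to 19 + 5 = hour 24.
For final packaging: dimensional inspection (finishes hour 24); surface grinding (finishes hour 19). Taking the maximum gives a start of hour 24, and it finishes at 24 + 5 = hour 29.
All tasks are finished once the last one completes. Finish times: Cutting at 1, Heat treatment at 10, Surface grinding at 19, Dimensional inspection at 24, Coating at 9, Sub-assembly at 28, Final packaging at 29. The latest is hour 29.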